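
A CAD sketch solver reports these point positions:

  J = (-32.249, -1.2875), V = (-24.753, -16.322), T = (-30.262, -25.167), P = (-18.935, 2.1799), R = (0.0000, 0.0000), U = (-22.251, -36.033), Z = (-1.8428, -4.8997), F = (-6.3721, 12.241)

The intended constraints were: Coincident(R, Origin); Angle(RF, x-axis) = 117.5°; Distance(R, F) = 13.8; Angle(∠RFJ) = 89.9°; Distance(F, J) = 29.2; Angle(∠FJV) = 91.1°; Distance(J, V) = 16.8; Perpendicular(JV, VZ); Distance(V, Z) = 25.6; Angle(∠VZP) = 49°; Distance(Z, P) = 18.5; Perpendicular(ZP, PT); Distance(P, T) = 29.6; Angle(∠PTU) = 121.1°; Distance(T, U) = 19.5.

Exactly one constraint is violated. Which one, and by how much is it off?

Distance(T, U) = 19.5 — off by 6.00.

R = (0.00, 0.00) ✓; RF at 117.5° ✓; |RF| = 13.80 ✓; ∠RFJ = 89.90° ✓; |FJ| = 29.20 ✓; ∠FJV = 91.10° ✓; |JV| = 16.80 ✓; ∠(JV, VZ) = 90.00° ✓; |VZ| = 25.60 ✓; ∠VZP = 49.00° ✓; |ZP| = 18.50 ✓; ∠(ZP, PT) = 90.00° ✓; |PT| = 29.60 ✓; ∠PTU = 121.1° ✓; |TU| = 13.50 ✗.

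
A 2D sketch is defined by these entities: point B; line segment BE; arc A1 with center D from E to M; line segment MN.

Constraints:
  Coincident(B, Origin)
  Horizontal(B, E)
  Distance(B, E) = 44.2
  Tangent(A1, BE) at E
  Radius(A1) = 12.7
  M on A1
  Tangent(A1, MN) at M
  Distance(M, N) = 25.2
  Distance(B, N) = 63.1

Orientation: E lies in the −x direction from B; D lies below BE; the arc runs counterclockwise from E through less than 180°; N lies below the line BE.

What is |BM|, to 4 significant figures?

58.68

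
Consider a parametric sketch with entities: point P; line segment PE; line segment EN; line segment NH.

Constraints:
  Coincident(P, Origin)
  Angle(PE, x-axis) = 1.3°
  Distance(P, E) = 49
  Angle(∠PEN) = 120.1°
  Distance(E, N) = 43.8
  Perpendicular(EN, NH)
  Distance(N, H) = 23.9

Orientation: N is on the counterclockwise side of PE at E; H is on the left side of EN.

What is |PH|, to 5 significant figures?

70.831

P is at the origin; PE runs at 1.3° with length 49.0, so E = 49.0·(cos 1.3°, sin 1.3°) = (48.987, 1.1117). ∠PEN = 120.1°, so EN runs at 1.3° + (180° − 120.1°) = 61.200° from the x-axis; with |EN| = 43.8, N = E + 43.8·(cos 61.200°, sin 61.200°) = (70.088, 39.494). EN ⟂ NH; with |NH| = 23.9 on the left of EN, H = N + 23.9·(-0.87631, 0.48175) = (49.144, 51.008). Then |PH| = |H − P| = 70.831.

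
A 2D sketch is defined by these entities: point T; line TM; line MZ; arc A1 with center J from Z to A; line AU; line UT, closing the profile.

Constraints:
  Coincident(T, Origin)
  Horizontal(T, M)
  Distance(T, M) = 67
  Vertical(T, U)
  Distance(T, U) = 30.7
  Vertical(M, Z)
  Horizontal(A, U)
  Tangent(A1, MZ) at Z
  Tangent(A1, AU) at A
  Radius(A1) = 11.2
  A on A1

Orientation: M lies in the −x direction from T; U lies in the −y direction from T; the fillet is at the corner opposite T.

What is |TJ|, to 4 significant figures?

59.11

T and U share the same x with |TU| = 30.7 and U on the −y side, so U = (0.000, -30.70). The virtual corner opposite T is at (-67.00, -30.70). Tangency of A1 to MZ means the radius JZ is perpendicular to MZ and the tangent condition forces JA to be normal to AU, with radius 11.2, so the center J sits 11.2 in from both sides at J = (-55.80, -19.50). Then |TJ| = |J − T| = 59.11.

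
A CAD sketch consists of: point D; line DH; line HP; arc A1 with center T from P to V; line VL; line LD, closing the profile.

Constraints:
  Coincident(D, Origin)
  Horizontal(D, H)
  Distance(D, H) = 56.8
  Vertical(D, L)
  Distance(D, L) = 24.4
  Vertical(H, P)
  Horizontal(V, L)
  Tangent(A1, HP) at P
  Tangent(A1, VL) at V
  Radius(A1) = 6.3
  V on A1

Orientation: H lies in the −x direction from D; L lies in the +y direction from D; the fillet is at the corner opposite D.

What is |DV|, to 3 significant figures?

56.1

D is at the origin; D and H share the same y with |DH| = 56.8 and H on the −x side, so H = (-56.8, 0.00). DL is vertical with |DL| = 24.4 and L on the +y side, so L = (0.00, 24.4). The virtual corner opposite D is at (-56.8, 24.4). Since A1 is tangent to HP there, TP ⟂ HP and tangency of A1 to VL means the radius TV is perpendicular to VL, with radius 6.3, so the center T sits 6.3 in from both sides at T = (-50.5, 18.1). That places the tangent points at P = (-56.8, 18.1) on HP and V = (-50.5, 24.4) on VL. Then |DV| = |V − D| = 56.1.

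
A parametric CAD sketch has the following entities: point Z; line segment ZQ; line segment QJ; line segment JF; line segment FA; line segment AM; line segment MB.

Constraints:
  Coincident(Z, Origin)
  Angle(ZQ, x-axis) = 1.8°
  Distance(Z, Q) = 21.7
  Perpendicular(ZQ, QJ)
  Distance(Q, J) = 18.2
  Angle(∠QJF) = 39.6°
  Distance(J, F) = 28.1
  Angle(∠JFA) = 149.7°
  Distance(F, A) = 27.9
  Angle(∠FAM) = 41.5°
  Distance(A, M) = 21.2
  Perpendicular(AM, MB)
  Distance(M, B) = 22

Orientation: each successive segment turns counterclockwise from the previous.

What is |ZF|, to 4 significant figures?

5.125

ZQ ⟂ QJ, so QJ runs at 91.80°; with |QJ| = 18.2, J = (21.12, 18.87). ∠QJF = 39.6° gives JF at -127.8° from the x-axis; with |JF| = 28.1, F = (3.895, -3.331). Then |ZF| = |F − Z| = 5.125.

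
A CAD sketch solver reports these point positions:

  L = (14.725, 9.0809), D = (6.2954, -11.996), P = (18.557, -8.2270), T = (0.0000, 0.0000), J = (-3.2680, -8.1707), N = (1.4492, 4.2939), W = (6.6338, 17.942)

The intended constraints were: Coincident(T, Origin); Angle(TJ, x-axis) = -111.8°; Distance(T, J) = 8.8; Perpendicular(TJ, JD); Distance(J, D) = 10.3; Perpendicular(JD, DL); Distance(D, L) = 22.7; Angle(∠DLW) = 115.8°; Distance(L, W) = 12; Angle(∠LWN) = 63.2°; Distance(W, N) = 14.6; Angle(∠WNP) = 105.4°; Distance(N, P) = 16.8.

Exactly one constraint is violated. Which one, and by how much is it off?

Distance(N, P) = 16.8 — off by 4.40.

T = (0.00, 0.00) ✓; TJ at -111.8° ✓; |TJ| = 8.800 ✓; ∠(TJ, JD) = 90.00° ✓; |JD| = 10.30 ✓; ∠(JD, DL) = 90.00° ✓; |DL| = 22.70 ✓; ∠DLW = 115.8° ✓; |LW| = 12.00 ✓; ∠LWN = 63.20° ✓; |WN| = 14.60 ✓; ∠WNP = 105.4° ✓; |NP| = 21.20 ✗.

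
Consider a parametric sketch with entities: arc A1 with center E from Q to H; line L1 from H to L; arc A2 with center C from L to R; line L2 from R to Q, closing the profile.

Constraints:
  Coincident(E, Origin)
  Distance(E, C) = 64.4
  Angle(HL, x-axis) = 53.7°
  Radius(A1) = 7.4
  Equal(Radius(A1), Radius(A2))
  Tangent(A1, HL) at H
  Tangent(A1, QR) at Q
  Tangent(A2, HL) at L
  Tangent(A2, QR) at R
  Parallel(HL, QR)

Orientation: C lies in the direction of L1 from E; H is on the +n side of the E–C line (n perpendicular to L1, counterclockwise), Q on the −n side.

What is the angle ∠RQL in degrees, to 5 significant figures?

12.943°

The slot axis is L1's direction at 53.7°, so u = (cos 53.7°, sin 53.7°) = (0.59201, 0.80593) and n = (−sin 53.7°, cos 53.7°) = (-0.80593, 0.59201). E is at the origin and C lies 64.4 along u from E, so C = 64.4·u = (38.126, 51.902). Tangency of A1 to both parallel lines with radius 7.4 puts H and Q at E ± 7.4·n: H = (-5.9639, 4.3809), Q = (5.9639, -4.3809). Equal radii place L and R the same way about C: L = C + 7.4·n = (32.162, 56.283), R = C − 7.4·n = (44.090, 47.521). Then cos ∠RQL = QR·QL / (|QR||QL|), giving 12.943°.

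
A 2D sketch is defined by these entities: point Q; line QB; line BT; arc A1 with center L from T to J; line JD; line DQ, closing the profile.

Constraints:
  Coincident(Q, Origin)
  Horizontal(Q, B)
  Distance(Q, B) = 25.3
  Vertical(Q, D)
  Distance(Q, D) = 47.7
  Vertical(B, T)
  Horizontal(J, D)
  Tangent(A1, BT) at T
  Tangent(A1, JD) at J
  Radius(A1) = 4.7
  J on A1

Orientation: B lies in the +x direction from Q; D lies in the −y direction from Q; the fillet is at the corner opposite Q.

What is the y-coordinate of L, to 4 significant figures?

-43.00

Q is at the origin; QB is horizontal with |QB| = 25.3 and B on the +x side, so B = (25.30, 0.000). QD is vertical with |QD| = 47.7 and D on the −y side, so D = (0.000, -47.70). The virtual corner opposite Q is at (25.30, -47.70). Since A1 is tangent to BT there, LT ⟂ BT and A1 meets JD tangentially, so LJ is at right angles to JD, with radius 4.7, so the center L sits 4.7 in from both sides at L = (20.60, -43.00). So L.y = -43.00.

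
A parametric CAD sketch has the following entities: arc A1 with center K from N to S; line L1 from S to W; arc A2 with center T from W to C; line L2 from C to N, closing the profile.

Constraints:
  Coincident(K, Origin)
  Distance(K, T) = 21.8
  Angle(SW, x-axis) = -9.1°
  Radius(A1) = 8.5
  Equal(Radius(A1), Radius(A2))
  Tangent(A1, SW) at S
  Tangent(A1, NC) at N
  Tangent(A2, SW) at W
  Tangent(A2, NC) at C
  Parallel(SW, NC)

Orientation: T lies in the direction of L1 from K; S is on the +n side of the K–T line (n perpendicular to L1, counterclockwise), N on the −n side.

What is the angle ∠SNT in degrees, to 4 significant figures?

68.70°

K is at the origin and T lies 21.8 along u from K, so T = 21.8·u = (21.53, -3.448). Tangency of A1 to both parallel lines with radius 8.5 puts S and N at K ± 8.5·n: S = (1.344, 8.393), N = (-1.344, -8.393). Then cos ∠SNT = NS·NT / (|NS||NT|), giving 68.70°.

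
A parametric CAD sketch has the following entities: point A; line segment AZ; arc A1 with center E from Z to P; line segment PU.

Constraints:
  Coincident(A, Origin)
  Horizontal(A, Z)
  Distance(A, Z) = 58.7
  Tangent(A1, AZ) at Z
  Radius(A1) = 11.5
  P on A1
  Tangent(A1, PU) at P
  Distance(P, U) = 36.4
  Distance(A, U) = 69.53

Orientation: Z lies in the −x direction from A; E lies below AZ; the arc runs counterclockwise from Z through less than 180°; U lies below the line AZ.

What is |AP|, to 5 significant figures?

70.729

Checks: |EP| = 11.50 ✓; ∠(EP, PU) = 90.00° ✓; |PU| = 36.40 ✓; |AU| = 69.53 ✓.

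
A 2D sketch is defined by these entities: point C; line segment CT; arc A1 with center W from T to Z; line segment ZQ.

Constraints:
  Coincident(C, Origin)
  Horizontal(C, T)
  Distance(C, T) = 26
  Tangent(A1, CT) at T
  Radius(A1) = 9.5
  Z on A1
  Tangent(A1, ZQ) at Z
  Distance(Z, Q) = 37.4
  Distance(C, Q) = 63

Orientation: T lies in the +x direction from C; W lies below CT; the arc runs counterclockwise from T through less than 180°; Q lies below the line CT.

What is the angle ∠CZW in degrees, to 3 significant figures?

92.4°

C is at the origin; C and T share the same y with |CT| = 26.0 and T on the +x side, so T = (26.0, 0.00). Since A1 is tangent to CT there, WT ⟂ CT, so W = T + (0, -9.5) = (26.0, -9.50). Since WZ ⟂ ZQ (tangency), |WQ| = √(9.5² + 37.4²) = 38.6 regardless of where Z sits on A1. So Q lies on both circle(C, 63.0) and circle(W, 38.6); the below-CT intersection is Q = (47.2, -41.8). Z is the foot of the tangent from Q: Z = (19.6, -16.5).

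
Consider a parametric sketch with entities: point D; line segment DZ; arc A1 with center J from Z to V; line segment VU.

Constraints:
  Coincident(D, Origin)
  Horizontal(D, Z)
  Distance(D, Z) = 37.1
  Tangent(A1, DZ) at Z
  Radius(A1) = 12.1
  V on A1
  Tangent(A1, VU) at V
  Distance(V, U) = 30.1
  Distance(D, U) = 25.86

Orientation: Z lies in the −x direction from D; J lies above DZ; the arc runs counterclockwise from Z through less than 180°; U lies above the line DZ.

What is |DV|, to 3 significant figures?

28.8

D is at the origin; D and Z share the same y with |DZ| = 37.1 and Z on the −x side, so Z = (-37.1, 0.00). The tangent condition forces JZ to be normal to DZ, so J = Z + (0, 12.1) = (-37.1, 12.1). Since JV ⟂ VU (tangency), |JU| = √(12.1² + 30.1²) = 32.4 regardless of where V sits on A1. So U lies on both circle(D, 25.86) and circle(J, 32.4); the above-DZ intersection is U = (-7.26, 24.8). V is the foot of the tangent from U: V = (-28.5, 3.54).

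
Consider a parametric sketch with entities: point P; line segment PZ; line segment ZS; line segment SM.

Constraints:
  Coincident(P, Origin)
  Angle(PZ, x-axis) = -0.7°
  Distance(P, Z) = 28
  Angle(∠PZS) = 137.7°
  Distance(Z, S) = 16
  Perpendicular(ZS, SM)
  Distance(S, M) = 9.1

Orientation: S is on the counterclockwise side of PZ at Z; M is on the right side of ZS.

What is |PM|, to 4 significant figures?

46.14

P is at the origin; PZ runs at -0.7° with length 28.0, so Z = 28.0·(cos -0.7°, sin -0.7°) = (28.00, -0.3421). ∠PZS = 137.7°, so ZS runs at -0.7° + (180° − 137.7°) = 41.60° from the x-axis; with |ZS| = 16.0, S = Z + 16.0·(cos 41.60°, sin 41.60°) = (39.96, 10.28). ZS ⟂ SM; with |SM| = 9.1 on the right of ZS, M = S + 9.1·(0.6639, -0.7478) = (46.00, 3.476). Then |PM| = |M − P| = 46.14.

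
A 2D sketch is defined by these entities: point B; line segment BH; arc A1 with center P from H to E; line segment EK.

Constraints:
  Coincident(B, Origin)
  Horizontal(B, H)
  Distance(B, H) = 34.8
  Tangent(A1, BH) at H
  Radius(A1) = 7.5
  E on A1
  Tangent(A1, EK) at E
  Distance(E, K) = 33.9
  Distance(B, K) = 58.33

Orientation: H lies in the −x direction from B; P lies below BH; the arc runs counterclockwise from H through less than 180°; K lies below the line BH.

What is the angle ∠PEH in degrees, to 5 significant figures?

43.727°

Checks: |PE| = 7.500 ✓; ∠(PE, EK) = 90.00° ✓; |EK| = 33.90 ✓; |BK| = 58.33 ✓.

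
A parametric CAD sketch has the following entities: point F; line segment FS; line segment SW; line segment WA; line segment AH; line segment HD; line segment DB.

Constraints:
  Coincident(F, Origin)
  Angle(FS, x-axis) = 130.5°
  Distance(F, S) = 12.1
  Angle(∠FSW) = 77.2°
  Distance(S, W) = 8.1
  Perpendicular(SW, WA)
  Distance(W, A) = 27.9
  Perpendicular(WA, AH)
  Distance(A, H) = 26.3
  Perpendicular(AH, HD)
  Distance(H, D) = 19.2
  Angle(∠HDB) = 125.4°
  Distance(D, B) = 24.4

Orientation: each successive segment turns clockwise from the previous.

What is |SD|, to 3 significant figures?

20.2

F is at the origin; FS runs at 130.5° with length 12.1, so S = (-7.86, 9.20). ∠FSW = 77.2° gives SW at 27.7° from the x-axis; with |SW| = 8.1, W = (-0.687, 13.0). The perpendicularity gives WA at right angles to SW, so WA runs at -62.3°; with |WA| = 27.9, A = (12.3, -11.7). WA is perpendicular to AH, so AH runs at -152°; with |AH| = 26.3, H = (-11.0, -24.0). AH ⟂ HD, so HD runs at 118°; with |HD| = 19.2, D = (-19.9, -6.96). Then |SD| = |D − S| = 20.2.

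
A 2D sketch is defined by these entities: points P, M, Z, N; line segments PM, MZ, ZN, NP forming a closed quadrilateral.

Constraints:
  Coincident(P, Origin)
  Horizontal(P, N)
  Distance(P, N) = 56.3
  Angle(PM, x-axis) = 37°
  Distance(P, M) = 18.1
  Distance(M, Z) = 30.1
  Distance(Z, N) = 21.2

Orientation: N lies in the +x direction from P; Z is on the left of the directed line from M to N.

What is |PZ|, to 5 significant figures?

47.135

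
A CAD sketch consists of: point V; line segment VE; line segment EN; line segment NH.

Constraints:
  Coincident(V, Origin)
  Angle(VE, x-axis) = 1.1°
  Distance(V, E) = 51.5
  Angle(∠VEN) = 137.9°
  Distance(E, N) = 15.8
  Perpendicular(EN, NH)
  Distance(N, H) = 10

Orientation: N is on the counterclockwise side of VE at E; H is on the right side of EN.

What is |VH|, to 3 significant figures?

70.0

V is at the origin; VE runs at 1.1° with length 51.5, so E = 51.5·(cos 1.1°, sin 1.1°) = (51.5, 0.989). ∠VEN = 137.9°, so EN runs at 1.1° + (180° − 137.9°) = 43.2° from the x-axis; with |EN| = 15.8, N = E + 15.8·(cos 43.2°, sin 43.2°) = (63.0, 11.8). The perpendicularity gives NH at right angles to EN; with |NH| = 10.0 on the right of EN, H = N + 10.0·(0.685, -0.729) = (69.9, 4.51). Then |VH| = |H − V| = 70.0.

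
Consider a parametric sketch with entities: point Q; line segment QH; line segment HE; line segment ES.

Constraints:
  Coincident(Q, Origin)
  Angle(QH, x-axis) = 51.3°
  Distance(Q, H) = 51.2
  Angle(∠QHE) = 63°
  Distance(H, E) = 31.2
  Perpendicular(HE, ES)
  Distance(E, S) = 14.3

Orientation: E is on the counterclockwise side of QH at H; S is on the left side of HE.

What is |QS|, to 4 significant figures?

32.31

Q is at the origin; QH runs at 51.3° with length 51.2, so H = 51.2·(cos 51.3°, sin 51.3°) = (32.01, 39.96). ∠QHE = 63.0°, so HE runs at 51.3° + (180° − 63.0°) = 168.3° from the x-axis; with |HE| = 31.2, E = H + 31.2·(cos 168.3°, sin 168.3°) = (1.461, 46.29). HE ⟂ ES; with |ES| = 14.3 on the left of HE, S = E + 14.3·(-0.2028, -0.9792) = (-1.439, 32.28). Then |QS| = |S − Q| = 32.31.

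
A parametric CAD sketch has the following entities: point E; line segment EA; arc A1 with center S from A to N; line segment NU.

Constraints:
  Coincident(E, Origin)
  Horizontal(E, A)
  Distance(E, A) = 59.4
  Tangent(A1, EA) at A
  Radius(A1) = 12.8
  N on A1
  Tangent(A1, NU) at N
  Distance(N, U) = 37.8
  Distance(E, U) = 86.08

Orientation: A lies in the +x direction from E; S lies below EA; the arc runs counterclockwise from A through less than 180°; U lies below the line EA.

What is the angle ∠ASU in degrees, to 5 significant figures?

166.18°

E is at the origin; EA is horizontal with |EA| = 59.4 and A on the +x side, so A = (59.400, 0.0000). Since A1 is tangent to EA there, SA ⟂ EA, so S = A + (0, -12.8) = (59.400, -12.800). Since SN ⟂ NU (tangency), |SU| = √(12.8² + 37.8²) = 39.908 regardless of where N sits on A1. So U lies on both circle(E, 86.08) and circle(S, 39.908); the below-EA intersection is U = (68.936, -51.552). N is the foot of the tangent from U: N = (48.608, -19.683).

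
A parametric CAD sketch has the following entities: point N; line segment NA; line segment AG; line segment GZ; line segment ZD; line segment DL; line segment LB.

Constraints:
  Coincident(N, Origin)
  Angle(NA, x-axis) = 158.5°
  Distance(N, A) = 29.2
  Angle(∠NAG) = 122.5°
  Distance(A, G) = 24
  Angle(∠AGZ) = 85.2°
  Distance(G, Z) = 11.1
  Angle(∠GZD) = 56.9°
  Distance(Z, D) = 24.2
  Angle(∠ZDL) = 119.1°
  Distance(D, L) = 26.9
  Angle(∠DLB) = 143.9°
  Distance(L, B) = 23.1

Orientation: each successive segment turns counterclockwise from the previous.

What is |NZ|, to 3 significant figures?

41.1

N is at the origin; NA runs at 158.5° with length 29.2, so A = (-27.2, 10.7). ∠NAG = 122.5° gives AG at -144° from the x-axis; with |AG| = 24.0, G = (-46.6, -3.41). ∠AGZ = 85.2° gives GZ at -49.2° from the x-axis; with |GZ| = 11.1, Z = (-39.3, -11.8). Then |NZ| = |Z − N| = 41.1.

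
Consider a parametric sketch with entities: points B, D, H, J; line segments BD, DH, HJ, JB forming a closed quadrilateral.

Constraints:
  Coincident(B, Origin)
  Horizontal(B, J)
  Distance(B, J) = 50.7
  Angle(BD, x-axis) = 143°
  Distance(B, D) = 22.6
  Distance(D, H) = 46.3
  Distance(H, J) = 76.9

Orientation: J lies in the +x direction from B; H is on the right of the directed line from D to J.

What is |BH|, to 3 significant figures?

37.8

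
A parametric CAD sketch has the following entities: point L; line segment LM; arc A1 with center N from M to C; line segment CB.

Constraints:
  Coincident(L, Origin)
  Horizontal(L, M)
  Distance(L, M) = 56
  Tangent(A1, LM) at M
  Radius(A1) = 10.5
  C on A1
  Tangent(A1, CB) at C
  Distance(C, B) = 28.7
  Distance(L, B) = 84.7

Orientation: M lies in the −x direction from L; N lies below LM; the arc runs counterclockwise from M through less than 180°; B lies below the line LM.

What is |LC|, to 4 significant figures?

65.45

Checks: L = (0.00, 0.00) ✓; |NC| = 10.50 ✓; ∠(NC, CB) = 90.00° ✓; |CB| = 28.70 ✓; |LB| = 84.70 ✓.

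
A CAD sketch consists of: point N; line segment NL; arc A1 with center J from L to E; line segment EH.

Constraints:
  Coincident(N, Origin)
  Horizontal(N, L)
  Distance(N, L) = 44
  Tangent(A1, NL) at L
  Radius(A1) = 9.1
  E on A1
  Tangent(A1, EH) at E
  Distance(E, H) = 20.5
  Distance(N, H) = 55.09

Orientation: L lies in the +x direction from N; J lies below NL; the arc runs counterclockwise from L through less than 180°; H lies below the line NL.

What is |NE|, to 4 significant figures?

38.25

Checks: N.y = 0.00, L.y = 0.00 ✓; |JE| = 9.100 ✓; ∠(JE, EH) = 90.00° ✓; |EH| = 20.50 ✓; |NH| = 55.09 ✓.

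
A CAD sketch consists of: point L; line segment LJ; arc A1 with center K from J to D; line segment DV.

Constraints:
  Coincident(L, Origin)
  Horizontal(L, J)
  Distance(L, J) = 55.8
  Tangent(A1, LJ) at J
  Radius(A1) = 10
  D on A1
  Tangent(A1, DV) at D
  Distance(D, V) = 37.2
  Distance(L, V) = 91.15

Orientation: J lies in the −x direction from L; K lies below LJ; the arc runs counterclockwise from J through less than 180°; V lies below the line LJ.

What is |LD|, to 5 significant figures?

64.598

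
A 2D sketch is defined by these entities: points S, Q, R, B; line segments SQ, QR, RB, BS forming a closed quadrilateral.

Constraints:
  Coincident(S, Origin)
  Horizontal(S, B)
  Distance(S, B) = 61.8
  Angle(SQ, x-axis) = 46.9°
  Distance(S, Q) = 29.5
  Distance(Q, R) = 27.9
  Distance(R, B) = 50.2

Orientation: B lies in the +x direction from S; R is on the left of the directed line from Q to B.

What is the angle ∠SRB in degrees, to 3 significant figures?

69.8°

Checks: |QR| = 27.90 ✓; |RB| = 50.20 ✓.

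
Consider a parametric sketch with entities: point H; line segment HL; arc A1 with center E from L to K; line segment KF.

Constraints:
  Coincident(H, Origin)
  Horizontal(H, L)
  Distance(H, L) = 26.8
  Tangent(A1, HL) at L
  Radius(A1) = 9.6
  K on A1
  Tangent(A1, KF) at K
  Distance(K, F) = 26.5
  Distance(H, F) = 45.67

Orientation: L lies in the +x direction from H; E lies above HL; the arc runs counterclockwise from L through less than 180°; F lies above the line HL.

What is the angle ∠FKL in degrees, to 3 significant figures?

124°

H is at the origin; H and L share the same y with |HL| = 26.8 and L on the +x side, so L = (26.8, 0.00). The tangent condition forces EL to be normal to HL, so E = L + (0, 9.6) = (26.8, 9.60). Since EK ⟂ KF (tangency), |EF| = √(9.6² + 26.5²) = 28.2 regardless of where K sits on A1. So F lies on both circle(H, 45.67) and circle(E, 28.2); the above-HL intersection is F = (25.7, 37.8). K is the foot of the tangent from F: K = (35.7, 13.2).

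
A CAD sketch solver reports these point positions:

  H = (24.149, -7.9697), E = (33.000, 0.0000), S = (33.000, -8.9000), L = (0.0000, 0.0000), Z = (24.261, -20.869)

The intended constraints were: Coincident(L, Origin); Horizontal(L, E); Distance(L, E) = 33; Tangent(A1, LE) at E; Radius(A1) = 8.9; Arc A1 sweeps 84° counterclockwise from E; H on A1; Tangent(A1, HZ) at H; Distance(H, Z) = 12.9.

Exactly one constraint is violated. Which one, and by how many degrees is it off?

Tangent(A1, HZ) at H — off by 6.50°.

L = (0.00, 0.00) ✓; L.y = 0.00, E.y = 0.00 ✓; |LE| = 33.00 ✓; ∠(SE, EL) = 90.00° ✓; |SE| = 8.900 ✓; bearing(S→H) − bearing(S→E) = 84.00° ✓; |SH| = 8.900 ✓; ∠(SH, HZ) = 83.50° ✗; |HZ| = 12.90 ✓.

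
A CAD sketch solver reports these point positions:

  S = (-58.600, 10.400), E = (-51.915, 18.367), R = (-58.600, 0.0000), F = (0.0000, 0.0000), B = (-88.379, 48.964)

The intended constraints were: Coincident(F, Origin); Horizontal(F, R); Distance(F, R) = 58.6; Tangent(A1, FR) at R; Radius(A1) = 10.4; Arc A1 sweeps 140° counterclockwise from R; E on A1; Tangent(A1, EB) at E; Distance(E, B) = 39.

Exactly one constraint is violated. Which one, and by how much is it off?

Distance(E, B) = 39 — off by 8.60.

F = (0.00, 0.00) ✓; F.y = 0.00, R.y = 0.00 ✓; |FR| = 58.60 ✓; ∠(SR, RF) = 90.00° ✓; |SR| = 10.40 ✓; bearing(S→E) − bearing(S→R) = 140.0° ✓; |SE| = 10.40 ✓; ∠(SE, EB) = 90.00° ✓; |EB| = 47.60 ✗.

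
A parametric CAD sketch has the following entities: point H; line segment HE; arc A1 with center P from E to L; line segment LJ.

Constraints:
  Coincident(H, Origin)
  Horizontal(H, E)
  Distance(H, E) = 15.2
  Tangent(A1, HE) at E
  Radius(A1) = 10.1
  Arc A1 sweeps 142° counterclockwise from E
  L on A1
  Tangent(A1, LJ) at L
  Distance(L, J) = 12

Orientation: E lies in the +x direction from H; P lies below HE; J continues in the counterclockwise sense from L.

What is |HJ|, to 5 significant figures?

31.425

H is at the origin; HE is horizontal with |HE| = 15.2 and E on the +x side, so E = (15.200, 0.0000). A1 meets HE tangentially, so PE is at right angles to HE, so P = E + (0, -10.1) = (15.200, -10.100). On A1, E sits at bearing 90° from P; a 142° counterclockwise sweep puts L at bearing 232°, so L = P + 10.1·(cos 232°, sin 232°) = (8.9818, -18.059). A1 meets LJ tangentially, so PL is at right angles to LJ, so LJ runs along (−sin 232°, cos 232°); with |LJ| = 12.0, J = (18.438, -25.447). Then |HJ| = |J − H| = 31.425.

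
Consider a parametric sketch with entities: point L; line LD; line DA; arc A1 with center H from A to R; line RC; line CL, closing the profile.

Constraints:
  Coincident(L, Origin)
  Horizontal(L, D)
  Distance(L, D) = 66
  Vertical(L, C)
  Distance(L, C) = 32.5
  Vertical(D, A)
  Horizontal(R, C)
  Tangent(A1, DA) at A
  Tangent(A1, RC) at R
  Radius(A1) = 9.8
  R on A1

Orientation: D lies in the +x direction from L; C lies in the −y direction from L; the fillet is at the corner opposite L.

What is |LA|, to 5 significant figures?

69.795

L is at the origin; L and D share the same y with |LD| = 66.0 and D on the +x side, so D = (66.000, 0.0000). L and C share the same x with |LC| = 32.5 and C on the −y side, so C = (0.0000, -32.500). The virtual corner opposite L is at (66.000, -32.500). Since A1 is tangent to DA there, HA ⟂ DA and since A1 is tangent to RC there, HR ⟂ RC, with radius 9.8, so the center H sits 9.8 in from both sides at H = (56.200, -22.700). That places the tangent points at A = (66.000, -22.700) on DA and R = (56.200, -32.500) on RC. Then |LA| = |A − L| = 69.795.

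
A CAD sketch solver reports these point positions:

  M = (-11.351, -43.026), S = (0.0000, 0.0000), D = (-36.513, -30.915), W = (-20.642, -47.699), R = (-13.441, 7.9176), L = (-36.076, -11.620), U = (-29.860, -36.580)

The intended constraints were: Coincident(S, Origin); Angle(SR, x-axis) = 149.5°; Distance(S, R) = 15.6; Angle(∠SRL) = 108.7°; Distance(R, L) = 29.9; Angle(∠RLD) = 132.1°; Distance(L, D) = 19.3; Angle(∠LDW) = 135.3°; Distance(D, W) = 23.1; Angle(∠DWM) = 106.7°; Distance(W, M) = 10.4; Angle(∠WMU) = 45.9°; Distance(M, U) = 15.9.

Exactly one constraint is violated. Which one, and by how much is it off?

Distance(M, U) = 15.9 — off by 3.70.

S = (0.00, 0.00) ✓; SR at 149.5° ✓; |SR| = 15.60 ✓; ∠SRL = 108.7° ✓; |RL| = 29.90 ✓; ∠RLD = 132.1° ✓; |LD| = 19.30 ✓; ∠LDW = 135.3° ✓; |DW| = 23.10 ✓; ∠DWM = 106.7° ✓; |WM| = 10.40 ✓; ∠WMU = 45.90° ✓; |MU| = 19.60 ✗.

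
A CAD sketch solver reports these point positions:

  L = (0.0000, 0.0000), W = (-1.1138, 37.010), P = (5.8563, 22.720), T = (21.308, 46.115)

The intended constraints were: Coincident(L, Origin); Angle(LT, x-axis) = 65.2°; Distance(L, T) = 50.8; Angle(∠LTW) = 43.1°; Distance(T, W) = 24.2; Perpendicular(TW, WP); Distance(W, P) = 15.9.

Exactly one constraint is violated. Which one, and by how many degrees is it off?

Perpendicular(TW, WP) — off by 3.90°.

L = (0.00, 0.00) ✓; LT at 65.20° ✓; |LT| = 50.80 ✓; ∠LTW = 43.10° ✓; |TW| = 24.20 ✓; ∠(TW, WP) = 93.90° ✗; |WP| = 15.90 ✓.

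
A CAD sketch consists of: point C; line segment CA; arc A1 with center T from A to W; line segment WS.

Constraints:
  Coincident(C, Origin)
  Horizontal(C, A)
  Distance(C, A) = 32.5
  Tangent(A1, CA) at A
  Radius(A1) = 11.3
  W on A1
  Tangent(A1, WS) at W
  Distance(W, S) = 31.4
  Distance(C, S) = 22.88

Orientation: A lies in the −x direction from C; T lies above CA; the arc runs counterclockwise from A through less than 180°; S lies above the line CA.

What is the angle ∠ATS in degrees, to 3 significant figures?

110°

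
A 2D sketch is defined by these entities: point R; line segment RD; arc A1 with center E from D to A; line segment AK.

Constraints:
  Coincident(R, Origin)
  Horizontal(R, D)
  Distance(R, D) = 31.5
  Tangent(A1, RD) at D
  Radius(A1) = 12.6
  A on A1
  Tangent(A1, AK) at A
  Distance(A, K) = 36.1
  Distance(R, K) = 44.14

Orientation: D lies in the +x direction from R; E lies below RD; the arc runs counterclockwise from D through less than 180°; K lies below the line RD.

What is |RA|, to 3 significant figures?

21.4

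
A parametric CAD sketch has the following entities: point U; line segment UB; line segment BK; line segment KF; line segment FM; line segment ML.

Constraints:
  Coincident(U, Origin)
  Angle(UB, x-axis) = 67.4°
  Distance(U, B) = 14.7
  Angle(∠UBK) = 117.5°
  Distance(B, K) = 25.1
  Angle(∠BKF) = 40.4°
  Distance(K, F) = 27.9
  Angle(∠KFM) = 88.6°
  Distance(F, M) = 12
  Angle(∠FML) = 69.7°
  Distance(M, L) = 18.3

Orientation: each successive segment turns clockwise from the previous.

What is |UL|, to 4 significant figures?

22.81

∠KFM = 88.6° gives FM at 133.9° from the x-axis; with |FM| = 12.0, M = (2.712, 4.530). ∠FML = 69.7° gives ML at 23.60° from the x-axis; with |ML| = 18.3, L = (19.48, 11.86). Then |UL| = |L − U| = 22.81.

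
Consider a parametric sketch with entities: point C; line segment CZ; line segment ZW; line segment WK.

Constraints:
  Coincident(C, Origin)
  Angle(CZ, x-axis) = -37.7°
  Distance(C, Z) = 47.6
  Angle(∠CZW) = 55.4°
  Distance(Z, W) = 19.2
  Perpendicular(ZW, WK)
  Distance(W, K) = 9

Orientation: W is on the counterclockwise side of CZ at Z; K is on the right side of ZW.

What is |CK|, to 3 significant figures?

48.8

C is at the origin; CZ runs at -37.7° with length 47.6, so Z = 47.6·(cos -37.7°, sin -37.7°) = (37.7, -29.1). ∠CZW = 55.4°, so ZW runs at -37.7° + (180° − 55.4°) = 86.9° from the x-axis; with |ZW| = 19.2, W = Z + 19.2·(cos 86.9°, sin 86.9°) = (38.7, -9.94). ZW ⟂ WK; with |WK| = 9.0 on the right of ZW, K = W + 9.0·(0.999, -0.0541) = (47.7, -10.4). Then |CK| = |K − C| = 48.8.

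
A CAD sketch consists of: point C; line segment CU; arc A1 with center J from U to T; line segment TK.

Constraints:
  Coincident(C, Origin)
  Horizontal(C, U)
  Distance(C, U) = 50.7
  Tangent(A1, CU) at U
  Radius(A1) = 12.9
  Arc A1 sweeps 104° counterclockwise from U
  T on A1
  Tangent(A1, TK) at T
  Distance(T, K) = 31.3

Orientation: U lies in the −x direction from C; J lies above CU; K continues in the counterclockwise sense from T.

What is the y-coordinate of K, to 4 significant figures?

46.39

C is at the origin; CU is horizontal with |CU| = 50.7 and U on the −x side, so U = (-50.70, 0.000). Since A1 is tangent to CU there, JU ⟂ CU, so J = U + (0, 12.9) = (-50.70, 12.90). On A1, U sits at bearing -90° from J; a 104° counterclockwise sweep puts T at bearing 14°, so T = J + 12.9·(cos 14°, sin 14°) = (-38.18, 16.02). Tangency of A1 to TK means the radius JT is perpendicular to TK, so TK runs along (−sin 14°, cos 14°); with |TK| = 31.3, K = (-45.76, 46.39). So K.y = 46.39.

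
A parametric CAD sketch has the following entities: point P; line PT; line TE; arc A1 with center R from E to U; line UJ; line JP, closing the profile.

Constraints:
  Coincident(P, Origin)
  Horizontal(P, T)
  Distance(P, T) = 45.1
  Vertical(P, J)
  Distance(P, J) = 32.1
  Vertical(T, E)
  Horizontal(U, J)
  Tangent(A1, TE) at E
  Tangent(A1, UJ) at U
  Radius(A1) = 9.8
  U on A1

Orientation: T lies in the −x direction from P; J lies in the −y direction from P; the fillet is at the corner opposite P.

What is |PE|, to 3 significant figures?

50.3

P is at the origin; P and T share the same y with |PT| = 45.1 and T on the −x side, so T = (-45.1, 0.00). P and J share the same x with |PJ| = 32.1 and J on the −y side, so J = (0.00, -32.1). The virtual corner opposite P is at (-45.1, -32.1). Tangency of A1 to TE means the radius RE is perpendicular to TE and A1 meets UJ tangentially, so RU is at right angles to UJ, with radius 9.8, so the center R sits 9.8 in from both sides at R = (-35.3, -22.3). That places the tangent points at E = (-45.1, -22.3) on TE and U = (-35.3, -32.1) on UJ. Then |PE| = |E − P| = 50.3.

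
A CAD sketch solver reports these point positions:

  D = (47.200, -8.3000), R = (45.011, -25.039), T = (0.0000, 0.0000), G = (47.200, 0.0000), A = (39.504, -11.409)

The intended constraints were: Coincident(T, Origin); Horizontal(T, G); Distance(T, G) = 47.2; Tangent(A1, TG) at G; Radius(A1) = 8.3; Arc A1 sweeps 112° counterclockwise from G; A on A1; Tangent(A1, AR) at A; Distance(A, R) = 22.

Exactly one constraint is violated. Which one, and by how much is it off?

Distance(A, R) = 22 — off by 7.30.

T = (0.00, 0.00) ✓; T.y = 0.00, G.y = 0.00 ✓; |TG| = 47.20 ✓; ∠(DG, GT) = 90.00° ✓; |DG| = 8.300 ✓; bearing(D→A) − bearing(D→G) = 112.0° ✓; |DA| = 8.300 ✓; ∠(DA, AR) = 90.00° ✓; |AR| = 14.70 ✗.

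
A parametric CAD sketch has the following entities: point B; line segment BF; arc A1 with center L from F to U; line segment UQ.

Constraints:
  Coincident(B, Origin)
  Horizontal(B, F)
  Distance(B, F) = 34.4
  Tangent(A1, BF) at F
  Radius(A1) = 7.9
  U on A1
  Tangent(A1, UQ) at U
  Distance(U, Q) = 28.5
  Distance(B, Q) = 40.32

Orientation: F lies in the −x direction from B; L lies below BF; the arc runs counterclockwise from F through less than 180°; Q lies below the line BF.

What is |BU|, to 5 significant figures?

42.367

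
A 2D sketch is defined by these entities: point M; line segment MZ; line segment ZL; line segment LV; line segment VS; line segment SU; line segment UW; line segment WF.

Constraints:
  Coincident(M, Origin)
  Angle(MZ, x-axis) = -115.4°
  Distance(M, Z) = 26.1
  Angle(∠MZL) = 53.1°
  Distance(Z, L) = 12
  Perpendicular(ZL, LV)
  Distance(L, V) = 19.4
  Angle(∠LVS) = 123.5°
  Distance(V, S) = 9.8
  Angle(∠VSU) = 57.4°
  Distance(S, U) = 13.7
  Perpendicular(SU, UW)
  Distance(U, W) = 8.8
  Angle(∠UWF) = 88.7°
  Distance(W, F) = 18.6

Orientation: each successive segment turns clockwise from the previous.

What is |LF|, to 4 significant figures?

29.57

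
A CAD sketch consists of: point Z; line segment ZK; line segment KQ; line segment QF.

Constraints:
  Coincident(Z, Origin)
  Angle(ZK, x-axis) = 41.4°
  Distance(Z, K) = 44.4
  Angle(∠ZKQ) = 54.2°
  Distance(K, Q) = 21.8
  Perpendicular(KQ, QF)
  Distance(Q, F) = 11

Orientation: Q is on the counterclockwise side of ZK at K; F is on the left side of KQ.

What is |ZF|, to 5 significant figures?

25.357

Z is at the origin; ZK runs at 41.4° with length 44.4, so K = 44.4·(cos 41.4°, sin 41.4°) = (33.305, 29.362). ∠ZKQ = 54.2°, so KQ runs at 41.4° + (180° − 54.2°) = 167.20° from the x-axis; with |KQ| = 21.8, Q = K + 21.8·(cos 167.20°, sin 167.20°) = (12.047, 34.192). The perpendicularity gives QF at right angles to KQ; with |QF| = 11.0 on the left of KQ, F = Q + 11.0·(-0.22155, -0.97515) = (9.6096, 23.465). Then |ZF| = |F − Z| = 25.357.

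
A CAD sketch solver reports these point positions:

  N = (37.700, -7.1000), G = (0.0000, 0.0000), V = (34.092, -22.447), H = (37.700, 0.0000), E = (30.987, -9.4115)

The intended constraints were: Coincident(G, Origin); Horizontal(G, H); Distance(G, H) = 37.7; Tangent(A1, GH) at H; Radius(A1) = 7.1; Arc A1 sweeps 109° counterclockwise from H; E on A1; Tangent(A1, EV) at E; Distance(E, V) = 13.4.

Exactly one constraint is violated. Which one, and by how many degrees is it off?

Tangent(A1, EV) at E — off by 5.60°.

G = (0.00, 0.00) ✓; G.y = 0.00, H.y = 0.00 ✓; |GH| = 37.70 ✓; ∠(NH, HG) = 90.00° ✓; |NH| = 7.100 ✓; bearing(N→E) − bearing(N→H) = 109.0° ✓; |NE| = 7.100 ✓; ∠(NE, EV) = 95.60° ✗; |EV| = 13.40 ✓.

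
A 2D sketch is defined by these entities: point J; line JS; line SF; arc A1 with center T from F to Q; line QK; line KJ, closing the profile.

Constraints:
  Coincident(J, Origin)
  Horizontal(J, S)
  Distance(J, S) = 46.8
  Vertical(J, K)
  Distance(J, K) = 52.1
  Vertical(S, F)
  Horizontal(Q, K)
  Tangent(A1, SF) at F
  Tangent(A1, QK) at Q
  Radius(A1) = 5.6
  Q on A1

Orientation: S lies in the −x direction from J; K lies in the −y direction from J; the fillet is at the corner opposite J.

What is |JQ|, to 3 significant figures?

66.4

J is at the origin; J and S share the same y with |JS| = 46.8 and S on the −x side, so S = (-46.8, 0.00). J and K share the same x with |JK| = 52.1 and K on the −y side, so K = (0.00, -52.1). The virtual corner opposite J is at (-46.8, -52.1). Since A1 is tangent to SF there, TF ⟂ SF and since A1 is tangent to QK there, TQ ⟂ QK, with radius 5.6, so the center T sits 5.6 in from both sides at T = (-41.2, -46.5). That places the tangent points at F = (-46.8, -46.5) on SF and Q = (-41.2, -52.1) on QK. Then |JQ| = |Q − J| = 66.4.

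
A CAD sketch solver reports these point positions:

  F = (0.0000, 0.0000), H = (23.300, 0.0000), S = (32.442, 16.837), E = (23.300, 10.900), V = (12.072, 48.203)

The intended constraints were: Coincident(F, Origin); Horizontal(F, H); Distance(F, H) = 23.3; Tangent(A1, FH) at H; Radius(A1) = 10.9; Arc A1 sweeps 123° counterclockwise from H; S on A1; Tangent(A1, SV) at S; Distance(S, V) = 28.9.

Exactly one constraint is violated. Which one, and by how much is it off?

Distance(S, V) = 28.9 — off by 8.50.

F = (0.00, 0.00) ✓; F.y = 0.00, H.y = 0.00 ✓; |FH| = 23.30 ✓; ∠(EH, HF) = 90.00° ✓; |EH| = 10.90 ✓; bearing(E→S) − bearing(E→H) = 123.0° ✓; |ES| = 10.90 ✓; ∠(ES, SV) = 90.00° ✓; |SV| = 37.40 ✗.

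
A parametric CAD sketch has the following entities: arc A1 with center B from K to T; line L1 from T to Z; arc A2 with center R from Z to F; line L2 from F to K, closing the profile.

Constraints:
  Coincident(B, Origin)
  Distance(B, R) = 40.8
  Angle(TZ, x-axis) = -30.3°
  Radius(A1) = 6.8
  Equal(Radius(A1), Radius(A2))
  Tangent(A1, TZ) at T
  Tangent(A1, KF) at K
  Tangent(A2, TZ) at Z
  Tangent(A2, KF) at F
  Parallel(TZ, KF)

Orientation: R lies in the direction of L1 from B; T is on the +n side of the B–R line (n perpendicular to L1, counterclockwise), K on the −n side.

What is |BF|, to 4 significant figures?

41.36

Tangency of A1 to both parallel lines with radius 6.8 puts T and K at B ± 6.8·n: T = (3.431, 5.871), K = (-3.431, -5.871). Equal radii place Z and F the same way about R: Z = R + 6.8·n = (38.66, -14.71), F = R − 6.8·n = (31.80, -26.46). Then |BF| = |F − B| = 41.36.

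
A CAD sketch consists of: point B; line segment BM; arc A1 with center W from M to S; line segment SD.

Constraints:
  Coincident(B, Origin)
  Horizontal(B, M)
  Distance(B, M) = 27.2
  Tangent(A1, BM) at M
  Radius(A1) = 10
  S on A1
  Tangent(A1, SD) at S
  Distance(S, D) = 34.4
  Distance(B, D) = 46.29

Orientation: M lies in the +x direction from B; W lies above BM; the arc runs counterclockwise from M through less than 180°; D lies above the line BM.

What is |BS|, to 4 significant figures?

38.70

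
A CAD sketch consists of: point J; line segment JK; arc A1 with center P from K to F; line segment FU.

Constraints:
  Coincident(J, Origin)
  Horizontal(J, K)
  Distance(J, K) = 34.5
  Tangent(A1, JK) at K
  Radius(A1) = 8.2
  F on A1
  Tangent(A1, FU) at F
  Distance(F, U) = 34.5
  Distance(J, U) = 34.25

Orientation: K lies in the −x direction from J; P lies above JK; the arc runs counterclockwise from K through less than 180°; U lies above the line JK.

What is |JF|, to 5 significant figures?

27.829

J is at the origin; JK is horizontal with |JK| = 34.5 and K on the −x side, so K = (-34.500, 0.0000). The tangent condition forces PK to be normal to JK, so P = K + (0, 8.2) = (-34.500, 8.2000). Since PF ⟂ FU (tangency), |PU| = √(8.2² + 34.5²) = 35.461 regardless of where F sits on A1. So U lies on both circle(J, 34.25) and circle(P, 35.461); the above-JK intersection is U = (-9.1566, 33.003). F is the foot of the tangent from U: F = (-27.565, 3.8247).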